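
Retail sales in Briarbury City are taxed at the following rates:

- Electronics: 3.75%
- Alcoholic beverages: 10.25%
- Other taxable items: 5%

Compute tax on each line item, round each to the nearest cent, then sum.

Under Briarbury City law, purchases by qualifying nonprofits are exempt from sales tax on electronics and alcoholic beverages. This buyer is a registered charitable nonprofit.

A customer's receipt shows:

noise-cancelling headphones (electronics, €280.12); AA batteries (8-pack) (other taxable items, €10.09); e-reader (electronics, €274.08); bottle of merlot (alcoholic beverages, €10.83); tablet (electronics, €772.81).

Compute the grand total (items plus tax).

€1348.43

Noise-cancelling headphones €280.12: electronics, buyer-exempt → 0% → €0.00
AA batteries (8-pack) €10.09: other taxable items → 5% → €0.50
E-reader €274.08: electronics, buyer-exempt → 0% → €0.00
Bottle of merlot €10.83: alcoholic beverages, buyer-exempt → 0% → €0.00
Tablet €772.81: electronics, buyer-exempt → 0% → €0.00
Subtotal = €1347.93; tax = €0.50; total due = €1348.43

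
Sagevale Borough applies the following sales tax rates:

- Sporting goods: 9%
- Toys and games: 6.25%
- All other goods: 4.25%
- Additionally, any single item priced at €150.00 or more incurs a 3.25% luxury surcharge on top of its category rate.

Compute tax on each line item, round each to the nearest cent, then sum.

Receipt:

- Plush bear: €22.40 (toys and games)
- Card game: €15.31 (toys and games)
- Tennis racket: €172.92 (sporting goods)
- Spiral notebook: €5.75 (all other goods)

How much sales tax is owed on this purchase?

€23.78

Plush bear €22.40: toys and games → 6.25% → €1.40
Card game €15.31: toys and games → 6.25% → €0.96
Tennis racket €172.92: sporting goods → 9% + 3.25% surcharge = 12.25% → €21.18
Spiral notebook €5.75: all other goods → 4.25% → €0.24
Total tax = €1.40 + €0.96 + €21.18 + €0.24 = €23.78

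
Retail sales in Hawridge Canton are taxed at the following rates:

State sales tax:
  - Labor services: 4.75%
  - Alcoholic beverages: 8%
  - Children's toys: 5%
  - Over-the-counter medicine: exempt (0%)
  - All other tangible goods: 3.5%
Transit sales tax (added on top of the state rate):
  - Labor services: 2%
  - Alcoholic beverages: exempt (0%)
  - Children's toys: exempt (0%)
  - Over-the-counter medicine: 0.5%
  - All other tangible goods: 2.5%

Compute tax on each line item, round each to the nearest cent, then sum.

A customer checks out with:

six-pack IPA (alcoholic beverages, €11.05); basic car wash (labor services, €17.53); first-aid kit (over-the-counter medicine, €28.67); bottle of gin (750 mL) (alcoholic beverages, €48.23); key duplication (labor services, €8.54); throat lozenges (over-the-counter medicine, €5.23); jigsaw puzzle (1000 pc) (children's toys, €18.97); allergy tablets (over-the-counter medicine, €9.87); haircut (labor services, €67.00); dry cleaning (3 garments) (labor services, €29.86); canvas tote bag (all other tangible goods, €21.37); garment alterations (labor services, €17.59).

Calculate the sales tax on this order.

€16.68

Six-pack IPA €11.05: alcoholic beverages → 8% + 0% transit = 8% → €0.88
Basic car wash €17.53: labor services → 4.75% + 2% transit = 6.75% → €1.18
First-aid kit €28.67: over-the-counter medicine → 0% + 0.5% transit = 0.5% → €0.14
Bottle of gin (750 mL) €48.23: alcoholic beverages → 8% + 0% transit = 8% → €3.86
Key duplication €8.54: labor services → 4.75% + 2% transit = 6.75% → €0.58
Throat lozenges €5.23: over-the-counter medicine → 0% + 0.5% transit = 0.5% → €0.03
Jigsaw puzzle (1000 pc) €18.97: children's toys → 5% + 0% transit = 5% → €0.95
Allergy tablets €9.87: over-the-counter medicine → 0% + 0.5% transit = 0.5% → €0.05
Haircut €67.00: labor services → 4.75% + 2% transit = 6.75% → €4.52
Dry cleaning (3 garments) €29.86: labor services → 4.75% + 2% transit = 6.75% → €2.02
Canvas tote bag €21.37: all other tangible goods → 3.5% + 2.5% transit = 6% → €1.28
Garment alterations €17.59: labor services → 4.75% + 2% transit = 6.75% → €1.19
Total tax = €0.88 + €1.18 + €0.14 + €3.86 + €0.58 + €0.03 + €0.95 + €0.05 + €4.52 + €2.02 + €1.28 + €1.19 = €16.68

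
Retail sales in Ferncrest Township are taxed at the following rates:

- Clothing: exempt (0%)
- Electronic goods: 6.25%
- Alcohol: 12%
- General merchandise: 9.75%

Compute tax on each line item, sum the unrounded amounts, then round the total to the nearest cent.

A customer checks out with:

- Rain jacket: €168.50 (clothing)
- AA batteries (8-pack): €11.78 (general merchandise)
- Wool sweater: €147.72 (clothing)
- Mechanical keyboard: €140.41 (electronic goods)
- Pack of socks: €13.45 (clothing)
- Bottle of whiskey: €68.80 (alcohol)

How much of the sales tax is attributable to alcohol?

Bottle of whiskey €68.80: alcohol → 12% → €8.256
Tax on alcohol: unrounded sum = €8.256 → €8.26

€8.26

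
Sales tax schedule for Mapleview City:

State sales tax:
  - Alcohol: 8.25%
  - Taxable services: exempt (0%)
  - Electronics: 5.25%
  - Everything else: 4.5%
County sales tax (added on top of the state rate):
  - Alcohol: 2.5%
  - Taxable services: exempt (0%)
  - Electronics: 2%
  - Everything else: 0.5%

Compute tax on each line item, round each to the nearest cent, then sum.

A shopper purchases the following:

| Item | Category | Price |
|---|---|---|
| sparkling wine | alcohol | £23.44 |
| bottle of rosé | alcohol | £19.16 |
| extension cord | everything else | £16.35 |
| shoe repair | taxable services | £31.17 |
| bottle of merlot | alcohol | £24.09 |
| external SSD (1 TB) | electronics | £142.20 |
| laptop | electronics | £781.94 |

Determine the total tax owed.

Sparkling wine £23.44: alcohol → 8.25% + 2.5% county = 10.75% → £2.52
Bottle of rosé £19.16: alcohol → 8.25% + 2.5% county = 10.75% → £2.06
Extension cord £16.35: everything else → 4.5% + 0.5% county = 5% → £0.82
Shoe repair £31.17: taxable services → 0% + 0% county = 0% → £0.00
Bottle of merlot £24.09: alcohol → 8.25% + 2.5% county = 10.75% → £2.59
External SSD (1 TB) £142.20: electronics → 5.25% + 2% county = 7.25% → £10.31
Laptop £781.94: electronics → 5.25% + 2% county = 7.25% → £56.69
Total tax = £2.52 + £2.06 + £0.82 + £2.59 + £10.31 + £56.69 = £74.99

£74.99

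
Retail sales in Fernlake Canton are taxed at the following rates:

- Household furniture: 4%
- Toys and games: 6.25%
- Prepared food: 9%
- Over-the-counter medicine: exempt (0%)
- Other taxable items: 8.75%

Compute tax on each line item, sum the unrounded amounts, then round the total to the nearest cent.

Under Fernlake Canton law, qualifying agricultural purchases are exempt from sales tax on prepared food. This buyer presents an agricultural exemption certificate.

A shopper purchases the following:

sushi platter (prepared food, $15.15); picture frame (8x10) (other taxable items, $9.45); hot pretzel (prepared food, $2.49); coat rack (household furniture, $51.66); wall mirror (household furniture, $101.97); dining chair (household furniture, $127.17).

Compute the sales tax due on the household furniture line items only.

Coat rack $51.66: household furniture → 4% → $2.0664
Wall mirror $101.97: household furniture → 4% → $4.0788
Dining chair $127.17: household furniture → 4% → $5.0868
Tax on household furniture: unrounded sum = $11.232 → $11.23

$11.23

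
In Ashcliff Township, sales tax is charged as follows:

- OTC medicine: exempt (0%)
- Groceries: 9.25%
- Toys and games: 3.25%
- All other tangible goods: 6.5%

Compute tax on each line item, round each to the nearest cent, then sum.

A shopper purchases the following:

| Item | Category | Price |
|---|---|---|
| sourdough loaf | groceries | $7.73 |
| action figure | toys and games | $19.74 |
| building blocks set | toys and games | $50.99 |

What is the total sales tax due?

$3.02

Sourdough loaf $7.73: groceries → 9.25% → $0.72
Action figure $19.74: toys and games → 3.25% → $0.64
Building blocks set $50.99: toys and games → 3.25% → $1.66
Total tax = $0.72 + $0.64 + $1.66 = $3.02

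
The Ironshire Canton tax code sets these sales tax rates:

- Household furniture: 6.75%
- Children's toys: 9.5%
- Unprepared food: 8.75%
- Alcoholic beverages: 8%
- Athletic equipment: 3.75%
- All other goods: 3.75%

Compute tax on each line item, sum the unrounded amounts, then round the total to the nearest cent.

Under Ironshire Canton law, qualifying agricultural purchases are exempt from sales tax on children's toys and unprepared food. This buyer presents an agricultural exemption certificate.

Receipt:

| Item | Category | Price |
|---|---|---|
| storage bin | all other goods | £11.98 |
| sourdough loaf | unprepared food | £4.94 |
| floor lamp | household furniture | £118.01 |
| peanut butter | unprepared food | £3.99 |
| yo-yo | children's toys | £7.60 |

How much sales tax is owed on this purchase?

£8.41

Storage bin £11.98: all other goods → 3.75% → £0.44925
Sourdough loaf £4.94: unprepared food, buyer-exempt → 0% → £0.00
Floor lamp £118.01: household furniture → 6.75% → £7.965675
Peanut butter £3.99: unprepared food, buyer-exempt → 0% → £0.00
Yo-yo £7.60: children's toys, buyer-exempt → 0% → £0.00
Unrounded tax sum = £8.414925 → £8.41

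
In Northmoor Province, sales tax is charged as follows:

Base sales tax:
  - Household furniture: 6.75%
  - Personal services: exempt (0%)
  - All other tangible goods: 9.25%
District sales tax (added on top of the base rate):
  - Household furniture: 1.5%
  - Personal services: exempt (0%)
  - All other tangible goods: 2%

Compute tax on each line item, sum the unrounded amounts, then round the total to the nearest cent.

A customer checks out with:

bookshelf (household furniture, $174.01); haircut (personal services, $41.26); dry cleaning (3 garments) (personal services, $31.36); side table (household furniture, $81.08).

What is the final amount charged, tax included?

$348.75

Bookshelf $174.01: household furniture → 6.75% + 1.5% district = 8.25% → $14.355825
Haircut $41.26: personal services → 0% + 0% district = 0% → $0.00
Dry cleaning (3 garments) $31.36: personal services → 0% + 0% district = 0% → $0.00
Side table $81.08: household furniture → 6.75% + 1.5% district = 8.25% → $6.6891
Subtotal = $327.71; unrounded tax = $21.044925 → $21.04; total due = $348.75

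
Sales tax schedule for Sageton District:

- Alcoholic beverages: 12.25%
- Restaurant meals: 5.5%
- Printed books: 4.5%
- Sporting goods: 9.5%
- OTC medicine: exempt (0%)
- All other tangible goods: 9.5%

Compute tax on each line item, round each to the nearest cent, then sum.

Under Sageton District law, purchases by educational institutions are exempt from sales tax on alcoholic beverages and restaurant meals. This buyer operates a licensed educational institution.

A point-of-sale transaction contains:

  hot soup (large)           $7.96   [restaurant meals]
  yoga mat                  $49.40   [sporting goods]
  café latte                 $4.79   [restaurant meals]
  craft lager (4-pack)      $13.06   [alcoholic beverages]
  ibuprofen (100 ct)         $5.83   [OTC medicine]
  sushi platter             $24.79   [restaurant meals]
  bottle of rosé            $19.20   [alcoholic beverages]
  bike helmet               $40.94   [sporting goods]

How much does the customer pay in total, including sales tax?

Hot soup (large) $7.96: restaurant meals, buyer-exempt → 0% → $0.00
Yoga mat $49.40: sporting goods → 9.5% → $4.69
Café latte $4.79: restaurant meals, buyer-exempt → 0% → $0.00
Craft lager (4-pack) $13.06: alcoholic beverages, buyer-exempt → 0% → $0.00
Ibuprofen (100 ct) $5.83: OTC medicine → 0% → $0.00
Sushi platter $24.79: restaurant meals, buyer-exempt → 0% → $0.00
Bottle of rosé $19.20: alcoholic beverages, buyer-exempt → 0% → $0.00
Bike helmet $40.94: sporting goods → 9.5% → $3.89
Subtotal = $165.97; tax = $8.58; total due = $174.55

$174.55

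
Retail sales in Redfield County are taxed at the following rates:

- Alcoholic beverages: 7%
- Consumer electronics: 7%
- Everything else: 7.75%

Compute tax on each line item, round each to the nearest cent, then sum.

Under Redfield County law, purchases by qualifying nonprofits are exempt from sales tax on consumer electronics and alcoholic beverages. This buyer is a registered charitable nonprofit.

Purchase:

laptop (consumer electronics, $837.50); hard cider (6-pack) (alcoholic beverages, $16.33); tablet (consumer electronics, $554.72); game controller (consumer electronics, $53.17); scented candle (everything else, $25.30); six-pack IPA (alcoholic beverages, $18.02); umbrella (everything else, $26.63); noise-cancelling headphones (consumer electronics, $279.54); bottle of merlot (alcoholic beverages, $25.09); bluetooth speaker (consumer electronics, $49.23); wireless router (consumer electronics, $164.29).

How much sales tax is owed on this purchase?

$4.02

Laptop $837.50: consumer electronics, buyer-exempt → 0% → $0.00
Hard cider (6-pack) $16.33: alcoholic beverages, buyer-exempt → 0% → $0.00
Tablet $554.72: consumer electronics, buyer-exempt → 0% → $0.00
Game controller $53.17: consumer electronics, buyer-exempt → 0% → $0.00
Scented candle $25.30: everything else → 7.75% → $1.96
Six-pack IPA $18.02: alcoholic beverages, buyer-exempt → 0% → $0.00
Umbrella $26.63: everything else → 7.75% → $2.06
Noise-cancelling headphones $279.54: consumer electronics, buyer-exempt → 0% → $0.00
Bottle of merlot $25.09: alcoholic beverages, buyer-exempt → 0% → $0.00
Bluetooth speaker $49.23: consumer electronics, buyer-exempt → 0% → $0.00
Wireless router $164.29: consumer electronics, buyer-exempt → 0% → $0.00
Total tax = $1.96 + $2.06 = $4.02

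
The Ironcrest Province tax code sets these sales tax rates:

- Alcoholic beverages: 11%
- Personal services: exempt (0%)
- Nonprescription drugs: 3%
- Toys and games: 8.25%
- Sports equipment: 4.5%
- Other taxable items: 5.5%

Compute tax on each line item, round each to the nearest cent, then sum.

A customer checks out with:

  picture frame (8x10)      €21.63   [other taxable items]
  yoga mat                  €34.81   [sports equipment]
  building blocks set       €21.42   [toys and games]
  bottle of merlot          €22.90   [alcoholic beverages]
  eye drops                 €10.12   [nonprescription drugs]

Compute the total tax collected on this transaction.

€7.35

Picture frame (8x10) €21.63: other taxable items → 5.5% → €1.19
Yoga mat €34.81: sports equipment → 4.5% → €1.57
Building blocks set €21.42: toys and games → 8.25% → €1.77
Bottle of merlot €22.90: alcoholic beverages → 11% → €2.52
Eye drops €10.12: nonprescription drugs → 3% → €0.30
Total tax = €1.19 + €1.57 + €1.77 + €2.52 + €0.30 = €7.35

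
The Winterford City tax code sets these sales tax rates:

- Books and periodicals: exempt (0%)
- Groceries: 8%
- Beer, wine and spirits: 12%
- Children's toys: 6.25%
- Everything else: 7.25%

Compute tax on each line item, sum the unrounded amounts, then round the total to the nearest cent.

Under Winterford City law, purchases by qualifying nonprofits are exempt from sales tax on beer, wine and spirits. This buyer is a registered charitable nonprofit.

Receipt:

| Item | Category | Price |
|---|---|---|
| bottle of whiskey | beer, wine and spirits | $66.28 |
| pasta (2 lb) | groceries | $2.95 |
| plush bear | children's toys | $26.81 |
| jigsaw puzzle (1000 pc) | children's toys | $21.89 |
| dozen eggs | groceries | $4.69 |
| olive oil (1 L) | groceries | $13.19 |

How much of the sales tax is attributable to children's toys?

Plush bear $26.81: children's toys → 6.25% → $1.675625
Jigsaw puzzle (1000 pc) $21.89: children's toys → 6.25% → $1.368125
Tax on children's toys: unrounded sum = $3.04375 → $3.04

$3.04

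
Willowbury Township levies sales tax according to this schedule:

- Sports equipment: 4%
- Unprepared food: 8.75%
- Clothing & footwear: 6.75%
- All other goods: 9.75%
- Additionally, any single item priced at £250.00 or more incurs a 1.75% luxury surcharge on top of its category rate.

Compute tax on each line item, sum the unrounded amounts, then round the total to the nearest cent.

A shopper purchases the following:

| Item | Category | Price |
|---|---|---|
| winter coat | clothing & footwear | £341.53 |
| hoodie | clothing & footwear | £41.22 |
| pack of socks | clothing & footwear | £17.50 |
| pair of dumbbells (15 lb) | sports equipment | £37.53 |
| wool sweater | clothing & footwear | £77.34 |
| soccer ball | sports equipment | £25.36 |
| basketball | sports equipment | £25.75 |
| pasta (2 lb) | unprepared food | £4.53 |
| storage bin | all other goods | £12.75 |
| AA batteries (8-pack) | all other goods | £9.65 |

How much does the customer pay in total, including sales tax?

£637.50

Winter coat £341.53: clothing & footwear → 6.75% + 1.75% surcharge = 8.5% → £29.03005
Hoodie £41.22: clothing & footwear → 6.75% → £2.78235
Pack of socks £17.50: clothing & footwear → 6.75% → £1.18125
Pair of dumbbells (15 lb) £37.53: sports equipment → 4% → £1.5012
Wool sweater £77.34: clothing & footwear → 6.75% → £5.22045
Soccer ball £25.36: sports equipment → 4% → £1.0144
Basketball £25.75: sports equipment → 4% → £1.03
Pasta (2 lb) £4.53: unprepared food → 8.75% → £0.396375
Storage bin £12.75: all other goods → 9.75% → £1.243125
AA batteries (8-pack) £9.65: all other goods → 9.75% → £0.940875
Subtotal = £593.16; unrounded tax = £44.340075 → £44.34; total due = £637.50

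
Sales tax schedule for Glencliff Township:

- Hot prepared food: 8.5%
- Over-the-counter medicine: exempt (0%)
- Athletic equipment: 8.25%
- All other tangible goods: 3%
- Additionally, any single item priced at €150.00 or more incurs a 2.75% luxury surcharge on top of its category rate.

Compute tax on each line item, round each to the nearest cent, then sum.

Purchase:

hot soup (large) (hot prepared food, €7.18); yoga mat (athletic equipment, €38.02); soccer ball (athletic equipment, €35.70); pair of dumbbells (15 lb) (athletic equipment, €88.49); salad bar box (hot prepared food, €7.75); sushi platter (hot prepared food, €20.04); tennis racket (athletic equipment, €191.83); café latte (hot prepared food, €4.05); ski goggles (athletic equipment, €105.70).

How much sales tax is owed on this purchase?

Hot soup (large) €7.18: hot prepared food → 8.5% → €0.61
Yoga mat €38.02: athletic equipment → 8.25% → €3.14
Soccer ball €35.70: athletic equipment → 8.25% → €2.95
Pair of dumbbells (15 lb) €88.49: athletic equipment → 8.25% → €7.30
Salad bar box €7.75: hot prepared food → 8.5% → €0.66
Sushi platter €20.04: hot prepared food → 8.5% → €1.70
Tennis racket €191.83: athletic equipment → 8.25% + 2.75% surcharge = 11% → €21.10
Café latte €4.05: hot prepared food → 8.5% → €0.34
Ski goggles €105.70: athletic equipment → 8.25% → €8.72
Total tax = €0.61 + €3.14 + €2.95 + €7.30 + €0.66 + €1.70 + €21.10 + €0.34 + €8.72 = €46.52

€46.52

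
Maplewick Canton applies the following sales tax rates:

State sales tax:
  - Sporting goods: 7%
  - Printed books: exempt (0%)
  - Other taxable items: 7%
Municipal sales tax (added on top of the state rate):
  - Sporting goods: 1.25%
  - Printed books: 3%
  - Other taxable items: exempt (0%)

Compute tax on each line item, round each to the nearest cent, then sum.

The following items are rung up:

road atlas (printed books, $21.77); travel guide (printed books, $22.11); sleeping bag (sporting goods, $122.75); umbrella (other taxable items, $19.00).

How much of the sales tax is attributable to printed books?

$1.31

Road atlas $21.77: printed books → 0% + 3% municipal = 3% → $0.65
Travel guide $22.11: printed books → 0% + 3% municipal = 3% → $0.66
Tax on printed books = $0.65 + $0.66 = $1.31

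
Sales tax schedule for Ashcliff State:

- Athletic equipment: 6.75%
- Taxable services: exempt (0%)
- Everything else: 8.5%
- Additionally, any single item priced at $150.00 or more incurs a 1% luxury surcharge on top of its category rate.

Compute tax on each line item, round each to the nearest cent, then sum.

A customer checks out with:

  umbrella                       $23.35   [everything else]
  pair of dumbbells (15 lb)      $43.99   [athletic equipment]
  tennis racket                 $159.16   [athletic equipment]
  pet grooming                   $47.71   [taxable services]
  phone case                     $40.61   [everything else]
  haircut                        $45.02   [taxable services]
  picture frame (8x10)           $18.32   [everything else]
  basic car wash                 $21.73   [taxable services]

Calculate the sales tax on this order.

Umbrella $23.35: everything else → 8.5% → $1.98
Pair of dumbbells (15 lb) $43.99: athletic equipment → 6.75% → $2.97
Tennis racket $159.16: athletic equipment → 6.75% + 1% surcharge = 7.75% → $12.33
Pet grooming $47.71: taxable services → 0% → $0.00
Phone case $40.61: everything else → 8.5% → $3.45
Haircut $45.02: taxable services → 0% → $0.00
Picture frame (8x10) $18.32: everything else → 8.5% → $1.56
Basic car wash $21.73: taxable services → 0% → $0.00
Total tax = $1.98 + $2.97 + $12.33 + $3.45 + $1.56 = $22.29

$22.29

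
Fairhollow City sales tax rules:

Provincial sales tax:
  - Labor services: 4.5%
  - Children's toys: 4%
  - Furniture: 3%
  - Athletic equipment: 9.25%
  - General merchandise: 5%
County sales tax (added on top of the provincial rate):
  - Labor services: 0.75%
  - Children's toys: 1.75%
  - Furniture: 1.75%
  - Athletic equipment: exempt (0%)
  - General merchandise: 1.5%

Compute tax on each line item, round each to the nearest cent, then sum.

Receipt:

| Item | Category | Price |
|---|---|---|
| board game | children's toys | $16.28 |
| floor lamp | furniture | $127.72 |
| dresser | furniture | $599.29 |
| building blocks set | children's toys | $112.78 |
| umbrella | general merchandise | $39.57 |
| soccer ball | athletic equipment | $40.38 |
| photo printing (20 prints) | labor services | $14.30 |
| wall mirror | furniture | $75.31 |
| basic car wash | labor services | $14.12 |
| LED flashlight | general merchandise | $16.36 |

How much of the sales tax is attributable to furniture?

Floor lamp $127.72: furniture → 3% + 1.75% county = 4.75% → $6.07
Dresser $599.29: furniture → 3% + 1.75% county = 4.75% → $28.47
Wall mirror $75.31: furniture → 3% + 1.75% county = 4.75% → $3.58
Tax on furniture = $6.07 + $28.47 + $3.58 = $38.12

$38.12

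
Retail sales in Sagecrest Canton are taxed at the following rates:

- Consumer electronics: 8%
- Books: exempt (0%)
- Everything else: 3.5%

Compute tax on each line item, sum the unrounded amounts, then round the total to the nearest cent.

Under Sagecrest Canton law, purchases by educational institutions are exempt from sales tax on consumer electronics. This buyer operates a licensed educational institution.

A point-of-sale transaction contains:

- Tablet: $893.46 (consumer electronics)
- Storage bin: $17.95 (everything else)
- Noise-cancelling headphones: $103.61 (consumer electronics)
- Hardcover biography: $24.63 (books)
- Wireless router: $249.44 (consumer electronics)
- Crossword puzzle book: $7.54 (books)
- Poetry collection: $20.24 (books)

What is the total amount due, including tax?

$1317.50

Tablet $893.46: consumer electronics, buyer-exempt → 0% → $0.00
Storage bin $17.95: everything else → 3.5% → $0.62825
Noise-cancelling headphones $103.61: consumer electronics, buyer-exempt → 0% → $0.00
Hardcover biography $24.63: books → 0% → $0.00
Wireless router $249.44: consumer electronics, buyer-exempt → 0% → $0.00
Crossword puzzle book $7.54: books → 0% → $0.00
Poetry collection $20.24: books → 0% → $0.00
Subtotal = $1316.87; unrounded tax = $0.62825 → $0.63; total due = $1317.50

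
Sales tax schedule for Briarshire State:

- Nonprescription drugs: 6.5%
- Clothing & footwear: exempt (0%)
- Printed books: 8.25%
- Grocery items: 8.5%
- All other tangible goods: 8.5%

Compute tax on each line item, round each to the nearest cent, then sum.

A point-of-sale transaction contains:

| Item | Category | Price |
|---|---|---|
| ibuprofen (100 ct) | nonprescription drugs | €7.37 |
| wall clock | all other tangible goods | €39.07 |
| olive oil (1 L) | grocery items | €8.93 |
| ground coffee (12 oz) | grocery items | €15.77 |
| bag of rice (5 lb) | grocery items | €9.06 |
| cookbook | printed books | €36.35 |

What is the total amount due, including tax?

Ibuprofen (100 ct) €7.37: nonprescription drugs → 6.5% → €0.48
Wall clock €39.07: all other tangible goods → 8.5% → €3.32
Olive oil (1 L) €8.93: grocery items → 8.5% → €0.76
Ground coffee (12 oz) €15.77: grocery items → 8.5% → €1.34
Bag of rice (5 lb) €9.06: grocery items → 8.5% → €0.77
Cookbook €36.35: printed books → 8.25% → €3.00
Subtotal = €116.55; tax = €9.67; total due = €126.22

€126.22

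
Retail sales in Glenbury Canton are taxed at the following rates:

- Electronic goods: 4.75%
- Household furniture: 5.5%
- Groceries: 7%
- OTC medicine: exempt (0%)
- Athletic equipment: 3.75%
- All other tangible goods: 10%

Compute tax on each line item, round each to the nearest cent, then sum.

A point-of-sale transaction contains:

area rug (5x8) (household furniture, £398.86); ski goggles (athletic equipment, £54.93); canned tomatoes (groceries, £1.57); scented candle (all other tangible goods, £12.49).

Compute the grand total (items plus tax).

Area rug (5x8) £398.86: household furniture → 5.5% → £21.94
Ski goggles £54.93: athletic equipment → 3.75% → £2.06
Canned tomatoes £1.57: groceries → 7% → £0.11
Scented candle £12.49: all other tangible goods → 10% → £1.25
Subtotal = £467.85; tax = £25.36; total due = £493.21

£493.21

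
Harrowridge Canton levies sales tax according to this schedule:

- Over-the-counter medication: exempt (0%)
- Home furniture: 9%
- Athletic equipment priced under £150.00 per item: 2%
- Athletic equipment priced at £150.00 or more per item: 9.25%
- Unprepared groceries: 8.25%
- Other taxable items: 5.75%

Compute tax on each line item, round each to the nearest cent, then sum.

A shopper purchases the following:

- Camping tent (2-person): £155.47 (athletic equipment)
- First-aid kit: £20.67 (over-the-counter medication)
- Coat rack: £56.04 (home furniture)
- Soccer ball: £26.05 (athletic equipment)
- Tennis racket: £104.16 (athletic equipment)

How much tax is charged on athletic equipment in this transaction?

£16.98

Camping tent (2-person) £155.47: athletic equipment, £150.00 or more → 9.25% → £14.38
Soccer ball £26.05: athletic equipment, under £150.00 → 2% → £0.52
Tennis racket £104.16: athletic equipment, under £150.00 → 2% → £2.08
Tax on athletic equipment = £14.38 + £0.52 + £2.08 = £16.98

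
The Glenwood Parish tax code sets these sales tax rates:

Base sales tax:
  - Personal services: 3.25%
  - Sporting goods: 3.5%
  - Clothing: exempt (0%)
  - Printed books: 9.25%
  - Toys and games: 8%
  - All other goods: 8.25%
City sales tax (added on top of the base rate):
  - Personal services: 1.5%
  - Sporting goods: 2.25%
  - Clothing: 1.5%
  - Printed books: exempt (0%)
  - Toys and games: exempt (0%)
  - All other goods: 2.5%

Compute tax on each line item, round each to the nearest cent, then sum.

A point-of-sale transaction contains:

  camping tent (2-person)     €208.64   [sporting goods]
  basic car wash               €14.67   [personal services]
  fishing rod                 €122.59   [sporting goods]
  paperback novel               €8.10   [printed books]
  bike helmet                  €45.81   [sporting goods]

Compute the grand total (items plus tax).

€422.94

Camping tent (2-person) €208.64: sporting goods → 3.5% + 2.25% city = 5.75% → €12.00
Basic car wash €14.67: personal services → 3.25% + 1.5% city = 4.75% → €0.70
Fishing rod €122.59: sporting goods → 3.5% + 2.25% city = 5.75% → €7.05
Paperback novel €8.10: printed books → 9.25% + 0% city = 9.25% → €0.75
Bike helmet €45.81: sporting goods → 3.5% + 2.25% city = 5.75% → €2.63
Subtotal = €399.81; tax = €23.13; total due = €422.94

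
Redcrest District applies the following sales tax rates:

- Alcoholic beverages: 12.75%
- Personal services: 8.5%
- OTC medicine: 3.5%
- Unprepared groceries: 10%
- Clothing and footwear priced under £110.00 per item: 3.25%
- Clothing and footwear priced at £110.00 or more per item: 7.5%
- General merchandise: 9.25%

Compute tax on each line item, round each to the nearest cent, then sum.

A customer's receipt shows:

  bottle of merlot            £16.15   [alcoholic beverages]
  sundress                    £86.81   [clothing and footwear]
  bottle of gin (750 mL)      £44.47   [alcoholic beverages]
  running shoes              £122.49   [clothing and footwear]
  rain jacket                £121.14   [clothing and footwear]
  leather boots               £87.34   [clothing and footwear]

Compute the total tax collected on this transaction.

£31.67

Bottle of merlot £16.15: alcoholic beverages → 12.75% → £2.06
Sundress £86.81: clothing and footwear, under £110.00 → 3.25% → £2.82
Bottle of gin (750 mL) £44.47: alcoholic beverages → 12.75% → £5.67
Running shoes £122.49: clothing and footwear, £110.00 or more → 7.5% → £9.19
Rain jacket £121.14: clothing and footwear, £110.00 or more → 7.5% → £9.09
Leather boots £87.34: clothing and footwear, under £110.00 → 3.25% → £2.84
Total tax = £2.06 + £2.82 + £5.67 + £9.19 + £9.09 + £2.84 = £31.67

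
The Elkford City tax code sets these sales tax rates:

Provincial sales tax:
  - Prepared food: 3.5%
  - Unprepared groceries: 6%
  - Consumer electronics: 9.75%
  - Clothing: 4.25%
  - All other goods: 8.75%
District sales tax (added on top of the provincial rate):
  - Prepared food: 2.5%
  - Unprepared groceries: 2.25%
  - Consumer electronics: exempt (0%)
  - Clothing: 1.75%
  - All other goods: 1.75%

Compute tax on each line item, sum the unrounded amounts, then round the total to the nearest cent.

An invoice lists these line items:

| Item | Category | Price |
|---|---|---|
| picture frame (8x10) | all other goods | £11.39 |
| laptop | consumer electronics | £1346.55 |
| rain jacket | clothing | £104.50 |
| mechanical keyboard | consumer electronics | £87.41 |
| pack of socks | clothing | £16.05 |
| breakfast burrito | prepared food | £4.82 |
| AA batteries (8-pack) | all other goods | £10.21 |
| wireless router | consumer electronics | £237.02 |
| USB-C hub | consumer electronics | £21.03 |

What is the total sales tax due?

Picture frame (8x10) £11.39: all other goods → 8.75% + 1.75% district = 10.5% → £1.19595
Laptop £1346.55: consumer electronics → 9.75% + 0% district = 9.75% → £131.288625
Rain jacket £104.50: clothing → 4.25% + 1.75% district = 6% → £6.27
Mechanical keyboard £87.41: consumer electronics → 9.75% + 0% district = 9.75% → £8.522475
Pack of socks £16.05: clothing → 4.25% + 1.75% district = 6% → £0.963
Breakfast burrito £4.82: prepared food → 3.5% + 2.5% district = 6% → £0.2892
AA batteries (8-pack) £10.21: all other goods → 8.75% + 1.75% district = 10.5% → £1.07205
Wireless router £237.02: consumer electronics → 9.75% + 0% district = 9.75% → £23.10945
USB-C hub £21.03: consumer electronics → 9.75% + 0% district = 9.75% → £2.050425
Unrounded tax sum = £174.761175 → £174.76

£174.76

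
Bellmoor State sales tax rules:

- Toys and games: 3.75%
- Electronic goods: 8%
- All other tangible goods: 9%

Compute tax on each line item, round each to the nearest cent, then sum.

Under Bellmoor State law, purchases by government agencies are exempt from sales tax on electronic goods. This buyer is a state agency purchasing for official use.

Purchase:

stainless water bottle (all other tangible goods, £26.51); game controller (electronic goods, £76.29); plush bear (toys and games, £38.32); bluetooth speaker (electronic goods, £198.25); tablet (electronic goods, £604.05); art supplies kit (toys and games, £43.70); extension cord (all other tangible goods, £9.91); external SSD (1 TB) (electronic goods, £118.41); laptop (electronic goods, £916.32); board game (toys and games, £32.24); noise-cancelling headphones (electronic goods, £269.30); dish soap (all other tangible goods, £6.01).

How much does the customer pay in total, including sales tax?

£2347.42

Stainless water bottle £26.51: all other tangible goods → 9% → £2.39
Game controller £76.29: electronic goods, buyer-exempt → 0% → £0.00
Plush bear £38.32: toys and games → 3.75% → £1.44
Bluetooth speaker £198.25: electronic goods, buyer-exempt → 0% → £0.00
Tablet £604.05: electronic goods, buyer-exempt → 0% → £0.00
Art supplies kit £43.70: toys and games → 3.75% → £1.64
Extension cord £9.91: all other tangible goods → 9% → £0.89
External SSD (1 TB) £118.41: electronic goods, buyer-exempt → 0% → £0.00
Laptop £916.32: electronic goods, buyer-exempt → 0% → £0.00
Board game £32.24: toys and games → 3.75% → £1.21
Noise-cancelling headphones £269.30: electronic goods, buyer-exempt → 0% → £0.00
Dish soap £6.01: all other tangible goods → 9% → £0.54
Subtotal = £2339.31; tax = £8.11; total due = £2347.42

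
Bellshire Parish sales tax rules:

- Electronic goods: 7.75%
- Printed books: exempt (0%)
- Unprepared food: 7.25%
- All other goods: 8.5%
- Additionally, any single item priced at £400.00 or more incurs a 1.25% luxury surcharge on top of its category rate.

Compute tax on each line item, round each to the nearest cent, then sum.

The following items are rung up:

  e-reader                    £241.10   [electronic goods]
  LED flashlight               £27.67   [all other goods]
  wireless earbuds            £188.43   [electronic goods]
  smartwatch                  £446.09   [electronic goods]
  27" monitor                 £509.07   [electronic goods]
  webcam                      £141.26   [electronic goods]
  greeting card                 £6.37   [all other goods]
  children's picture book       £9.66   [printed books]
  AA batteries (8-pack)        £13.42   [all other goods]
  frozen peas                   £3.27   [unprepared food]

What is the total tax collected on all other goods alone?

LED flashlight £27.67: all other goods → 8.5% → £2.35
Greeting card £6.37: all other goods → 8.5% → £0.54
AA batteries (8-pack) £13.42: all other goods → 8.5% → £1.14
Tax on all other goods = £2.35 + £0.54 + £1.14 = £4.03

£4.03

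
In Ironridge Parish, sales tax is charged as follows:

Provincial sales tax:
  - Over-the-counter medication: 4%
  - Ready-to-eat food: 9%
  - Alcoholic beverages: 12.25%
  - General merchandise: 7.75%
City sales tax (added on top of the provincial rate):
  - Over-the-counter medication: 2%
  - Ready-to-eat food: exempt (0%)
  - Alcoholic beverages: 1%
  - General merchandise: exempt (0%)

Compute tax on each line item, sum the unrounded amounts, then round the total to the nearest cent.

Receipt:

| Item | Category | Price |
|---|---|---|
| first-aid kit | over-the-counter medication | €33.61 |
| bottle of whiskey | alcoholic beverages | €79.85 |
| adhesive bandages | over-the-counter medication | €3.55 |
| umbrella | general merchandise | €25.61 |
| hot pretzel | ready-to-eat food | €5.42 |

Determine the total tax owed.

€15.28

First-aid kit €33.61: over-the-counter medication → 4% + 2% city = 6% → €2.0166
Bottle of whiskey €79.85: alcoholic beverages → 12.25% + 1% city = 13.25% → €10.580125
Adhesive bandages €3.55: over-the-counter medication → 4% + 2% city = 6% → €0.213
Umbrella €25.61: general merchandise → 7.75% + 0% city = 7.75% → €1.984775
Hot pretzel €5.42: ready-to-eat food → 9% + 0% city = 9% → €0.4878
Unrounded tax sum = €15.2823 → €15.28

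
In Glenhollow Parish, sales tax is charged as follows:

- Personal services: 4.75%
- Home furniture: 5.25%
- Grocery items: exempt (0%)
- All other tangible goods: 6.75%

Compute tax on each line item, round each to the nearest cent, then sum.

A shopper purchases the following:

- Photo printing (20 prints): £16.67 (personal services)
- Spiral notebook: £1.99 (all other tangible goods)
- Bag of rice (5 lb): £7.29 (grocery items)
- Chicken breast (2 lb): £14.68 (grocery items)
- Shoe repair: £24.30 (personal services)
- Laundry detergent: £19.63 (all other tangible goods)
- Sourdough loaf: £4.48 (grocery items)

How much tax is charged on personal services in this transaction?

Photo printing (20 prints) £16.67: personal services → 4.75% → £0.79
Shoe repair £24.30: personal services → 4.75% → £1.15
Tax on personal services = £0.79 + £1.15 = £1.94

£1.94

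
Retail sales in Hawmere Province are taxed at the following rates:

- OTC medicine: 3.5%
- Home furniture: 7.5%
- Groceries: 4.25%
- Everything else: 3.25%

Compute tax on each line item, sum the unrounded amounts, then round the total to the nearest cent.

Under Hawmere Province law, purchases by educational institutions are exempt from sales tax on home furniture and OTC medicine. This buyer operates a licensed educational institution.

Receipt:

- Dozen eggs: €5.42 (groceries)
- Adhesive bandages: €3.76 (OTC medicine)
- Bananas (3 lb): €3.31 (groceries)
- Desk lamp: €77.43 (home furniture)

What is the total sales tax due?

Dozen eggs €5.42: groceries → 4.25% → €0.23035
Adhesive bandages €3.76: OTC medicine, buyer-exempt → 0% → €0.00
Bananas (3 lb) €3.31: groceries → 4.25% → €0.140675
Desk lamp €77.43: home furniture, buyer-exempt → 0% → €0.00
Unrounded tax sum = €0.371025 → €0.37

€0.37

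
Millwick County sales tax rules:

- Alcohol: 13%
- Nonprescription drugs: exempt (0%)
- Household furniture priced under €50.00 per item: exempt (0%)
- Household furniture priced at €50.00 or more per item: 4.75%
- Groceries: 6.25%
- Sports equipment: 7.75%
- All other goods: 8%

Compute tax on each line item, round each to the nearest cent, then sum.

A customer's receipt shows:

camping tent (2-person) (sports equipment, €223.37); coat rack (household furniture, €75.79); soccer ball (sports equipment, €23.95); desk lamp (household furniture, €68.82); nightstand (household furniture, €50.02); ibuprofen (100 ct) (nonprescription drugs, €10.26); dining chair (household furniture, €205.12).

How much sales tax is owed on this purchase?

Camping tent (2-person) €223.37: sports equipment → 7.75% → €17.31
Coat rack €75.79: household furniture, €50.00 or more → 4.75% → €3.60
Soccer ball €23.95: sports equipment → 7.75% → €1.86
Desk lamp €68.82: household furniture, €50.00 or more → 4.75% → €3.27
Nightstand €50.02: household furniture, €50.00 or more → 4.75% → €2.38
Ibuprofen (100 ct) €10.26: nonprescription drugs → 0% → €0.00
Dining chair €205.12: household furniture, €50.00 or more → 4.75% → €9.74
Total tax = €17.31 + €3.60 + €1.86 + €3.27 + €2.38 + €9.74 = €38.16

€38.16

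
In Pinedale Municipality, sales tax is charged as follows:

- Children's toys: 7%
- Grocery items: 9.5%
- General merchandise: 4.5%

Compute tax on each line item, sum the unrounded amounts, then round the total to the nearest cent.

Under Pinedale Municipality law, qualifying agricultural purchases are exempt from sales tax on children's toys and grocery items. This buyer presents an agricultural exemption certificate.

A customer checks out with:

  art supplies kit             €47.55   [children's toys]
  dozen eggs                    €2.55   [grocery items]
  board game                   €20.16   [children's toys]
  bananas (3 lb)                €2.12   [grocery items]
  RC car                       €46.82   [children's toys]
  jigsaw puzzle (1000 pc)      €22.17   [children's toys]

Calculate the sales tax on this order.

Art supplies kit €47.55: children's toys, buyer-exempt → 0% → €0.00
Dozen eggs €2.55: grocery items, buyer-exempt → 0% → €0.00
Board game €20.16: children's toys, buyer-exempt → 0% → €0.00
Bananas (3 lb) €2.12: grocery items, buyer-exempt → 0% → €0.00
RC car €46.82: children's toys, buyer-exempt → 0% → €0.00
Jigsaw puzzle (1000 pc) €22.17: children's toys, buyer-exempt → 0% → €0.00
Unrounded tax sum = €0.00 → €0.00

€0.00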